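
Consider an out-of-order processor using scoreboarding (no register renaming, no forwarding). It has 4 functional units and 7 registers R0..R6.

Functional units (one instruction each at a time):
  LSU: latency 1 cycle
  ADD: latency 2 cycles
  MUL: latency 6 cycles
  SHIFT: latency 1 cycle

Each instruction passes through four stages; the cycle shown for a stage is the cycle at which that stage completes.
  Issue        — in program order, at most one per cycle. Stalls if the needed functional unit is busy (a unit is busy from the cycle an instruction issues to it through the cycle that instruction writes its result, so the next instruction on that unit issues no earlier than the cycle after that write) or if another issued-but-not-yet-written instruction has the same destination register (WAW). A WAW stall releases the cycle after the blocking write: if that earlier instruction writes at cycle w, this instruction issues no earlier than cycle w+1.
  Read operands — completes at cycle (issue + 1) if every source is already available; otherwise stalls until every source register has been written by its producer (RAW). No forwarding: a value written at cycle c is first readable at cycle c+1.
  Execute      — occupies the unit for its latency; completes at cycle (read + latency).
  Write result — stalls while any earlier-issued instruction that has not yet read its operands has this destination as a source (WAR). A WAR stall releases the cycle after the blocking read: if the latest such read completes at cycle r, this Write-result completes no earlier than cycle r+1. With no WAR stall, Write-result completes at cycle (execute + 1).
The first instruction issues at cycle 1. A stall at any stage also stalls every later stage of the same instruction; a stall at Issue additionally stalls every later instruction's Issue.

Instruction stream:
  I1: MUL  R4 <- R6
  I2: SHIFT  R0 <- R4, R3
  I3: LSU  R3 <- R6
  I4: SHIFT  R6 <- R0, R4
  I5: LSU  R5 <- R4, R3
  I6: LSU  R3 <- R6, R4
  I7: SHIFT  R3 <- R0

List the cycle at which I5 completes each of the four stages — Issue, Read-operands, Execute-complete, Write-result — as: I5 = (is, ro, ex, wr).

I5 = (14, 15, 16, 17)

I1  is:1  ro:2  ex:8  wr:9
I2  is:2  ro:10  ex:11  wr:12  — RAW R4: wait I1 write@9
I3  is:3  ro:4  ex:5  wr:11  — WAR R3: wait I2 read@10
I4  is:13  ro:14  ex:15  wr:16  — struct: SHIFT busy until I2 writes@12
I5  is:14  ro:15  ex:16  wr:17
I6  is:18  ro:19  ex:20  wr:21  — struct: LSU busy until I5 writes@17
I7  is:22  ro:23  ex:24  wr:25  — WAW R3: wait I6 write@21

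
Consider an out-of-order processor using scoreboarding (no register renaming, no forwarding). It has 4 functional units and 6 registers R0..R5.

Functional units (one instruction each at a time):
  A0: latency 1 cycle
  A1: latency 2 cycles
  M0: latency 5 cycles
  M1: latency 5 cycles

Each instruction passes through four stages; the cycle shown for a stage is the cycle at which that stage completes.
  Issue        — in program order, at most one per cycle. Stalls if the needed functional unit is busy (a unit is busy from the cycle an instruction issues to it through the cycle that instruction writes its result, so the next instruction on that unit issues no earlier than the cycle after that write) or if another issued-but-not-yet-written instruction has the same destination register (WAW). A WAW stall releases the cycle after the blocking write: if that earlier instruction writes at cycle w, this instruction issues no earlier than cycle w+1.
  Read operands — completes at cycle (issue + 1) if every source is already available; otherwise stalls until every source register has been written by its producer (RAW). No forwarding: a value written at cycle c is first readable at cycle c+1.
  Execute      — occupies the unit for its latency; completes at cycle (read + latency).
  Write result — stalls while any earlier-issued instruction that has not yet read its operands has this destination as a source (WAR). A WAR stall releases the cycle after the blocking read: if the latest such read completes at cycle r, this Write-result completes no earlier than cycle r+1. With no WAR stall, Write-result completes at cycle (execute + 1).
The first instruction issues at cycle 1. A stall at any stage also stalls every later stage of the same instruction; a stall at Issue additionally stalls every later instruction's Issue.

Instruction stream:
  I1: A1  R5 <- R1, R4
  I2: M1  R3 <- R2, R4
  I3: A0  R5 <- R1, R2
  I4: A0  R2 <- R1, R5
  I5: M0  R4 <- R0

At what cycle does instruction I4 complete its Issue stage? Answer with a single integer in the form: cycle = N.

c1: I1→A1
c2: I1 RO · I2→M1
c3: I2 RO
c4: I1 EX
c5: I1 WR R5
c6: I3→A0
c7: I3 RO
c8: I2 EX · I3 EX
c9: I2 WR R3 · I3 WR R5
c10: I4→A0
c11: I4 RO · I5→M0
c12: I4 EX · I5 RO
c13: I4 WR R2
c17: I5 EX
c18: I5 WR R4

cycle = 10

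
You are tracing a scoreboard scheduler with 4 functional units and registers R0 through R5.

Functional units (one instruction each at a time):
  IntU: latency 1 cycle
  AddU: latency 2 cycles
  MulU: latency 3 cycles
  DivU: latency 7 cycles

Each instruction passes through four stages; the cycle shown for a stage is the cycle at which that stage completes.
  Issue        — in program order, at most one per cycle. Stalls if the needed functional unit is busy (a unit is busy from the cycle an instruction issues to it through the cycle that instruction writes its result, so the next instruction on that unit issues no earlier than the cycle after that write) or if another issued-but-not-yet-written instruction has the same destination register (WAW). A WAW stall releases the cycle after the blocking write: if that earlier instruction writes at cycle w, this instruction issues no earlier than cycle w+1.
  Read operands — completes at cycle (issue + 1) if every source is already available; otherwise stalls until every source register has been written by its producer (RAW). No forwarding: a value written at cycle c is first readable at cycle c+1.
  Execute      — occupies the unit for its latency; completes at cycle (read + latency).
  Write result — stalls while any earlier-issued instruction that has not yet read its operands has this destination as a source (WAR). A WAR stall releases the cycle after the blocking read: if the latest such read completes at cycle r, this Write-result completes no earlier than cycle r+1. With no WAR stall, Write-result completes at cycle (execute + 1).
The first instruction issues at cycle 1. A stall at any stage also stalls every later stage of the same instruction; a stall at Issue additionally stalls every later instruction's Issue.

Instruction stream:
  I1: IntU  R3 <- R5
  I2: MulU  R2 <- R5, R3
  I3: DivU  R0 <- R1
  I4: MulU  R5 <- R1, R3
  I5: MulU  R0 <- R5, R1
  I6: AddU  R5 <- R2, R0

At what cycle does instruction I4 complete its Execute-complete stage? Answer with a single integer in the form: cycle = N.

  I1 | 1 | 2 | 3 | 4
  I2 | 2 | 5 | 8 | 9   RAW R3: wait I1 write@4
  I3 | 3 | 4 | 11 | 12
  I4 | 10 | 11 | 14 | 15   struct: MulU busy until I2 writes@9
  I5 | 16 | 17 | 20 | 21   struct: MulU busy until I4 writes@15
  I6 | 17 | 22 | 24 | 25   RAW R0: wait I5 write@21

cycle = 14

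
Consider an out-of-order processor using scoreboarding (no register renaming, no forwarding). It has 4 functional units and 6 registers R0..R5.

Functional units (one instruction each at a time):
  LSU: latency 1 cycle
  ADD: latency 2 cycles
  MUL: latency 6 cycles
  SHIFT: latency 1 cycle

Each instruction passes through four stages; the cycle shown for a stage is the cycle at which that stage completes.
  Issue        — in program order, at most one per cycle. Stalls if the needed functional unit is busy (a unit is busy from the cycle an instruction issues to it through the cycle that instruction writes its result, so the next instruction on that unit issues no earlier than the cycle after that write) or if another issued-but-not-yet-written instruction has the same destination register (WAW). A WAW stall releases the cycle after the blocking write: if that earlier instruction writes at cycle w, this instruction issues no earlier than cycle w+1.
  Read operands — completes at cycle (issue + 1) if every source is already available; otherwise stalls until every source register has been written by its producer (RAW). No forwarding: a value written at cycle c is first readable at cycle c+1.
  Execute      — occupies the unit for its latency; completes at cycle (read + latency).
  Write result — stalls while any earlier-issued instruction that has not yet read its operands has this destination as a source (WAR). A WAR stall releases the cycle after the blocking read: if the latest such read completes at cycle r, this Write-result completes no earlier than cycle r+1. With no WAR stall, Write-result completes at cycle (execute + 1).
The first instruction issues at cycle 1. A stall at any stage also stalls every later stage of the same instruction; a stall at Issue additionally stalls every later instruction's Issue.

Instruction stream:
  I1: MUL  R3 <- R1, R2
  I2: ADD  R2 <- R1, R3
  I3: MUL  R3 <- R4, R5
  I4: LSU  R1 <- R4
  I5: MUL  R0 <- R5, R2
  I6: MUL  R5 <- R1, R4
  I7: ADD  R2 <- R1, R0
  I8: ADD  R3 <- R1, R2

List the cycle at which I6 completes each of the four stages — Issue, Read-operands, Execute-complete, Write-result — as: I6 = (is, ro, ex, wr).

I1  is:1  ro:2  ex:8  wr:9
I2  is:2  ro:10  ex:12  wr:13  — RAW R3: wait I1 write@9
I3  is:10  ro:11  ex:17  wr:18  — struct: MUL busy until I1 writes@9
I4  is:11  ro:12  ex:13  wr:14
I5  is:19  ro:20  ex:26  wr:27  — struct: MUL busy until I3 writes@18
I6  is:28  ro:29  ex:35  wr:36  — struct: MUL busy until I5 writes@27
I7  is:29  ro:30  ex:32  wr:33
I8  is:34  ro:35  ex:37  wr:38  — struct: ADD busy until I7 writes@33

I6 = (28, 29, 35, 36)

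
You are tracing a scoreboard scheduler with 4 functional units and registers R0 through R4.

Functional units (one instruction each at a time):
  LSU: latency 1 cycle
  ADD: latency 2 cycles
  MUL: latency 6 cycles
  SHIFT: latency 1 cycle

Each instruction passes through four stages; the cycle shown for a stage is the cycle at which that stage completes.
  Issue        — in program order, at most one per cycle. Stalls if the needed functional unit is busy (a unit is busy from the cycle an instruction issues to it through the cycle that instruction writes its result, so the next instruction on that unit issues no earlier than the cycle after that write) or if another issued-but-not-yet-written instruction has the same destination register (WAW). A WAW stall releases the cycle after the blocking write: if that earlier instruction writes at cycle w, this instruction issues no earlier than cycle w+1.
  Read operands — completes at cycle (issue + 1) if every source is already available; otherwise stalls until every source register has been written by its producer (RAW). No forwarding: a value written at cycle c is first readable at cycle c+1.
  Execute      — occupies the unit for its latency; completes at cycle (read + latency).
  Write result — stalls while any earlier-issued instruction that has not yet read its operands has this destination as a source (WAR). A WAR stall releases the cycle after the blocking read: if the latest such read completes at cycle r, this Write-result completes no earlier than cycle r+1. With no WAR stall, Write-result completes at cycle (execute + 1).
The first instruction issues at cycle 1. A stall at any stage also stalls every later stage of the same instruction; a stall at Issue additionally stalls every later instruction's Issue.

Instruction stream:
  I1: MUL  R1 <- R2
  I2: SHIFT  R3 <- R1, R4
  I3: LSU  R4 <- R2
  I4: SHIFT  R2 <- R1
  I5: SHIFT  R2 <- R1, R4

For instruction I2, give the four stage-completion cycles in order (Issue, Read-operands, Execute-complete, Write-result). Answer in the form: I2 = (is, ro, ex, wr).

1) issue 1, read 2, done 8, write 9
2) issue 2, read 10, done 11, write 12  <RAW R1: wait I1 write@9>
3) issue 3, read 4, done 5, write 11  <WAR R4: wait I2 read@10>
4) issue 13, read 14, done 15, write 16  <struct: SHIFT busy until I2 writes@12>
5) issue 17, read 18, done 19, write 20  <struct: SHIFT busy until I4 writes@16>

I2 = (2, 10, 11, 12)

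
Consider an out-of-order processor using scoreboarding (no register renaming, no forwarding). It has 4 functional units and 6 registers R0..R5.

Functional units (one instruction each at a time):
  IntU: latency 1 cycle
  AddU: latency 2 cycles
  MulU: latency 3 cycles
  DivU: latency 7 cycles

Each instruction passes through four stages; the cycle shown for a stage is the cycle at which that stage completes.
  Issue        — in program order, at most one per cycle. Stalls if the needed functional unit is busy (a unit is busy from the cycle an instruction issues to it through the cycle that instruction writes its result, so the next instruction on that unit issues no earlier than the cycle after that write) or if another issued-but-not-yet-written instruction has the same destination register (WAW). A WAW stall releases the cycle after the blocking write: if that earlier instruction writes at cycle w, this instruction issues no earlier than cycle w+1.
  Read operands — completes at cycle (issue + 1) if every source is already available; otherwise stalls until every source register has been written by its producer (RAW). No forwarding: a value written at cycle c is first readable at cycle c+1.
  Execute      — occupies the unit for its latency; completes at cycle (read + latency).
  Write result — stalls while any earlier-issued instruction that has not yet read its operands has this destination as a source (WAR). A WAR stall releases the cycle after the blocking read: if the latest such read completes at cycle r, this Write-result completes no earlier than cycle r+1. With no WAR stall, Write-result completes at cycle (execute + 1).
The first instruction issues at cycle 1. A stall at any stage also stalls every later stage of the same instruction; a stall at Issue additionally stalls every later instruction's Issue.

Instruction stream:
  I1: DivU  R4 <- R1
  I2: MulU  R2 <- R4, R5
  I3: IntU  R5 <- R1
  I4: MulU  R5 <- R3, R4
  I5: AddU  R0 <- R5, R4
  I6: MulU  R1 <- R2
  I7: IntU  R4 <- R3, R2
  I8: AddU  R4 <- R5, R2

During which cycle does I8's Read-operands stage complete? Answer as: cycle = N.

cycle = 28

I1  is:1  ro:2  ex:9  wr:10
I2  is:2  ro:11  ex:14  wr:15  — RAW R4: wait I1 write@10
I3  is:3  ro:4  ex:5  wr:12  — WAR R5: wait I2 read@11
I4  is:16  ro:17  ex:20  wr:21  — struct: MulU busy until I2 writes@15
I5  is:17  ro:22  ex:24  wr:25  — RAW R5: wait I4 write@21
I6  is:22  ro:23  ex:26  wr:27  — struct: MulU busy until I4 writes@21
I7  is:23  ro:24  ex:25  wr:26
I8  is:27  ro:28  ex:30  wr:31  — WAW R4: wait I7 write@26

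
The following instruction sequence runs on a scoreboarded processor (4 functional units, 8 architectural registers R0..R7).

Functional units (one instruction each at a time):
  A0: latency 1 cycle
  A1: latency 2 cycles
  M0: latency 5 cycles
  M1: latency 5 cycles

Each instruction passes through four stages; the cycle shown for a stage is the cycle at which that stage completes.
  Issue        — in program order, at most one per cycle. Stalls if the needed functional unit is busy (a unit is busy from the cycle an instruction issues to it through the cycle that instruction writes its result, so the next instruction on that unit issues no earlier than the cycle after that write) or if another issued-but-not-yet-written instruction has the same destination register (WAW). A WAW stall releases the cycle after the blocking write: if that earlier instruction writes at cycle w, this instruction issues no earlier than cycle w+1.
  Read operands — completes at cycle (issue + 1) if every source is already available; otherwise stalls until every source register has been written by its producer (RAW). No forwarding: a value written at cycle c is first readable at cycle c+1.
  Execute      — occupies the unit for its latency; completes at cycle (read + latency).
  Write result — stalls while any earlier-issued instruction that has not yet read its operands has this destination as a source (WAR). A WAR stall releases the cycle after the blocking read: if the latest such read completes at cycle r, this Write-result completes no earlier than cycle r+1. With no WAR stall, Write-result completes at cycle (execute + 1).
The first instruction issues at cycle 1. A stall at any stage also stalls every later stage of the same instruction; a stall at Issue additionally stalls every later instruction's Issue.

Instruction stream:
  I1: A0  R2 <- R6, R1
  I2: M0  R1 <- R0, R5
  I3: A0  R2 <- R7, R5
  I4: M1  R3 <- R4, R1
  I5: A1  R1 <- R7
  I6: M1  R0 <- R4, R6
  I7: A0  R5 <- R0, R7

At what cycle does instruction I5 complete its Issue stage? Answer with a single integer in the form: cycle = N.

cycle = 10

  I1 | 1 | 2 | 3 | 4
  I2 | 2 | 3 | 8 | 9
  I3 | 5 | 6 | 7 | 8   struct: A0 busy until I1 writes@4
  I4 | 6 | 10 | 15 | 16   RAW R1: wait I2 write@9
  I5 | 10 | 11 | 13 | 14   WAW R1: wait I2 write@9
  I6 | 17 | 18 | 23 | 24   struct: M1 busy until I4 writes@16
  I7 | 18 | 25 | 26 | 27   RAW R0: wait I6 write@24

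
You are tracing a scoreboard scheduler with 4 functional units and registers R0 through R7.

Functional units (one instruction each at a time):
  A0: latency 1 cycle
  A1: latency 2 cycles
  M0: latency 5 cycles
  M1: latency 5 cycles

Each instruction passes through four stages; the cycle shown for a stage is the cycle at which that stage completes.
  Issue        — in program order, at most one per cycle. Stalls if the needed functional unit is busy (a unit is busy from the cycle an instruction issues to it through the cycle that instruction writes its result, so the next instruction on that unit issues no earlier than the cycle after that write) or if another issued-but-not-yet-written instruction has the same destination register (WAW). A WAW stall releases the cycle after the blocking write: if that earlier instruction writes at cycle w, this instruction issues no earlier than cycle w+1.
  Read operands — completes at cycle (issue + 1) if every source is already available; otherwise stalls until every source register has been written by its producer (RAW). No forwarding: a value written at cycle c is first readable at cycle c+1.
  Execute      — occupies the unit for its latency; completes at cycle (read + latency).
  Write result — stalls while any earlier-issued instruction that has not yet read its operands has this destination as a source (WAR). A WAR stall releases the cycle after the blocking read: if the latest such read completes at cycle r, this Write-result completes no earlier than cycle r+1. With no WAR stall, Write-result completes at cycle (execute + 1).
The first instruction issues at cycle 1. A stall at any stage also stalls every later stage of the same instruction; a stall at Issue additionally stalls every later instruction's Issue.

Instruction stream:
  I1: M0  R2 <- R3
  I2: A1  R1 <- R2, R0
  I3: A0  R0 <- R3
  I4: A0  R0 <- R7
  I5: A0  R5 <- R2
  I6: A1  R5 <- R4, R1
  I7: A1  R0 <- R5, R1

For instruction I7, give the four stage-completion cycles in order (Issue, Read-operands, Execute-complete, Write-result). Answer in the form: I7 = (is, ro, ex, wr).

[1] I1 issues→M0
[2] I1 reads · I2 issues→A1
[3] I3 issues→A0
[4] I3 reads
[5] I3 exec-done
[7] I1 exec-done
[8] I1 writes R2
[9] I2 reads
[10] I3 writes R0
[11] I2 exec-done · I4 issues→A0
[12] I2 writes R1 · I4 reads
[13] I4 exec-done
[14] I4 writes R0
[15] I5 issues→A0
[16] I5 reads
[17] I5 exec-done
[18] I5 writes R5
[19] I6 issues→A1
[20] I6 reads
[22] I6 exec-done
[23] I6 writes R5
[24] I7 issues→A1
[25] I7 reads
[27] I7 exec-done
[28] I7 writes R0

I7 = (24, 25, 27, 28)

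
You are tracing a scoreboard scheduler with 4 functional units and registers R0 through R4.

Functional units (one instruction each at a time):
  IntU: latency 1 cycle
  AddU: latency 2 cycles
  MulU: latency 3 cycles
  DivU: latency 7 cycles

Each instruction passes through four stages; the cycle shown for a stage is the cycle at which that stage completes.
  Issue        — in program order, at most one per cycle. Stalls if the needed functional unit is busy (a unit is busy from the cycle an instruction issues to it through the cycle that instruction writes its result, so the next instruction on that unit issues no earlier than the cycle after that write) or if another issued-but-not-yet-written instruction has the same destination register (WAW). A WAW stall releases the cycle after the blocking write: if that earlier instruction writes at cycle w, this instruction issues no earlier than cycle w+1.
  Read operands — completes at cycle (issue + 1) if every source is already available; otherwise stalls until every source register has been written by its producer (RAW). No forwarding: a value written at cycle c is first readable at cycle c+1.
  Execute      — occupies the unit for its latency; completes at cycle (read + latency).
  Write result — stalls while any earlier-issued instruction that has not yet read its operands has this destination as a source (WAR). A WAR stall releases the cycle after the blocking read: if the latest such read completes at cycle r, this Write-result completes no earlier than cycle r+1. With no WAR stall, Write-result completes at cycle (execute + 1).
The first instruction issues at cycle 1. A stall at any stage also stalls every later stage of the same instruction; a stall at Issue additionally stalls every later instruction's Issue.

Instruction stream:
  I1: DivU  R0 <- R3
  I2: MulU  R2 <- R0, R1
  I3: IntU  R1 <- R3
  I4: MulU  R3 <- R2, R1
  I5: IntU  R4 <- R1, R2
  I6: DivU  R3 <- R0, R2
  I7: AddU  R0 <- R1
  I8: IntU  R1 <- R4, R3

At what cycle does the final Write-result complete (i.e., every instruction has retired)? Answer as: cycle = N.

c1: I1 issues→DivU
c2: I1 reads | I2 issues→MulU
c3: I3 issues→IntU
c4: I3 reads
c5: I3 exec-done
c9: I1 exec-done
c10: I1 writes R0
c11: I2 reads
c12: I3 writes R1
c14: I2 exec-done
c15: I2 writes R2
c16: I4 issues→MulU
c17: I4 reads | I5 issues→IntU
c18: I5 reads
c19: I5 exec-done
c20: I4 exec-done | I5 writes R4
c21: I4 writes R3
c22: I6 issues→DivU
c23: I6 reads | I7 issues→AddU
c24: I7 reads | I8 issues→IntU
c26: I7 exec-done
c27: I7 writes R0
c30: I6 exec-done
c31: I6 writes R3
c32: I8 reads
c33: I8 exec-done
c34: I8 writes R1

cycle = 34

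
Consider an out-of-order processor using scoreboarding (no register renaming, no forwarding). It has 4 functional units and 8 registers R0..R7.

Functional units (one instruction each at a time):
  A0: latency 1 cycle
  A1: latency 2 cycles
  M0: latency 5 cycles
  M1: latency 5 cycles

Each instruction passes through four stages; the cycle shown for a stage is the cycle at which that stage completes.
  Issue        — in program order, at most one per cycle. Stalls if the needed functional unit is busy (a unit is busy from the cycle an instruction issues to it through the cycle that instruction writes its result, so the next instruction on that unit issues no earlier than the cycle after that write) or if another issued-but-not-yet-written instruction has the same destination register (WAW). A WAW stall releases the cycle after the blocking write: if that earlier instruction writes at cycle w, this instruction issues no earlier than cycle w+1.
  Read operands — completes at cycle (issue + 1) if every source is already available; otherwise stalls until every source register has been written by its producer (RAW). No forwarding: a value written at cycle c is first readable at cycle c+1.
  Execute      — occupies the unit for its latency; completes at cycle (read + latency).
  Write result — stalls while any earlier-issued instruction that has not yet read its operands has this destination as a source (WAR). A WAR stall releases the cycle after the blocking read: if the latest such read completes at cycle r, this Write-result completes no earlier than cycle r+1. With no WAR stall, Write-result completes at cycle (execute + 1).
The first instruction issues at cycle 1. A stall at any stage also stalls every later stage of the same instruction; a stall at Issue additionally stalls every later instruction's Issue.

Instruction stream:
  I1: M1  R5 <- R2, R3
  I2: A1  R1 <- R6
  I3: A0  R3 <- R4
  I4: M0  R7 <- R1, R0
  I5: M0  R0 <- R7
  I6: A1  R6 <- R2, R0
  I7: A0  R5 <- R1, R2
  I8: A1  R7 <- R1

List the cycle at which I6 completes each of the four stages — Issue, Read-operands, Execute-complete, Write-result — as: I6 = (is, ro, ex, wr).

I6 = (15, 22, 24, 25)

I1: IS=1 RO=2 EX=7 WR=8
I2: IS=2 RO=3 EX=5 WR=6
I3: IS=3 RO=4 EX=5 WR=6
I4: IS=4 RO=7 EX=12 WR=13  [RAW R1: wait I2 write@6]
I5: IS=14 RO=15 EX=20 WR=21  [struct: M0 busy until I4 writes@13]
I6: IS=15 RO=22 EX=24 WR=25  [RAW R0: wait I5 write@21]
I7: IS=16 RO=17 EX=18 WR=19
I8: IS=26 RO=27 EX=29 WR=30  [struct: A1 busy until I6 writes@25]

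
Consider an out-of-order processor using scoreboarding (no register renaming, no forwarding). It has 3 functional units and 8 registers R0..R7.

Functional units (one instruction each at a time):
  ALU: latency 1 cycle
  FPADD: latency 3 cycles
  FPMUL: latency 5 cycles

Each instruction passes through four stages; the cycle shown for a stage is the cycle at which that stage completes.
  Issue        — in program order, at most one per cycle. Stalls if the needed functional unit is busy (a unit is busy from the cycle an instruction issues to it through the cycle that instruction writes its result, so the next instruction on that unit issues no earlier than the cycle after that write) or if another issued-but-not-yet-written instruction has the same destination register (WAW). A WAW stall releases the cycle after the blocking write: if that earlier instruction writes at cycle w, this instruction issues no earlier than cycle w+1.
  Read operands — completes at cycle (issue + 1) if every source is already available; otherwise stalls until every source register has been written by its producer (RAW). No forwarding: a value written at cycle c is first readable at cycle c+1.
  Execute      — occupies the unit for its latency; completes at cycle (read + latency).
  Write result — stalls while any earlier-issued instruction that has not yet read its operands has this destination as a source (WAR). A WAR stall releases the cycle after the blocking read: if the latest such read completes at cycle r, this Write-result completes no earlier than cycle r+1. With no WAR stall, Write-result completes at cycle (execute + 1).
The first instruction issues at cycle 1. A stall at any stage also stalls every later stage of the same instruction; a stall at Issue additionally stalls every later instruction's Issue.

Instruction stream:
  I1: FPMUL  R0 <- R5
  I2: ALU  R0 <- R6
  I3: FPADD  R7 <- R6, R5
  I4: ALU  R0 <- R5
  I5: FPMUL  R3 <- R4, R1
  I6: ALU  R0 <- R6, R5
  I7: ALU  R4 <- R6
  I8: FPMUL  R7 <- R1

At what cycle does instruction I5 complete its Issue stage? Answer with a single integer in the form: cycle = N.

cycle 1: I1 dispatched to FPMUL
cycle 2: I1 operands ready
cycle 7: I1 complete
cycle 8: R0←I1
cycle 9: I2 dispatched to ALU
cycle 10: I2 operands ready · I3 dispatched to FPADD
cycle 11: I2 complete · I3 operands ready
cycle 12: R0←I2
cycle 13: I4 dispatched to ALU
cycle 14: I3 complete · I4 operands ready · I5 dispatched to FPMUL
cycle 15: R7←I3 · I4 complete · I5 operands ready
cycle 16: R0←I4
cycle 17: I6 dispatched to ALU
cycle 18: I6 operands ready
cycle 19: I6 complete
cycle 20: I5 complete · R0←I6
cycle 21: R3←I5 · I7 dispatched to ALU
cycle 22: I7 operands ready · I8 dispatched to FPMUL
cycle 23: I7 complete · I8 operands ready
cycle 24: R4←I7
cycle 28: I8 complete
cycle 29: R7←I8

cycle = 14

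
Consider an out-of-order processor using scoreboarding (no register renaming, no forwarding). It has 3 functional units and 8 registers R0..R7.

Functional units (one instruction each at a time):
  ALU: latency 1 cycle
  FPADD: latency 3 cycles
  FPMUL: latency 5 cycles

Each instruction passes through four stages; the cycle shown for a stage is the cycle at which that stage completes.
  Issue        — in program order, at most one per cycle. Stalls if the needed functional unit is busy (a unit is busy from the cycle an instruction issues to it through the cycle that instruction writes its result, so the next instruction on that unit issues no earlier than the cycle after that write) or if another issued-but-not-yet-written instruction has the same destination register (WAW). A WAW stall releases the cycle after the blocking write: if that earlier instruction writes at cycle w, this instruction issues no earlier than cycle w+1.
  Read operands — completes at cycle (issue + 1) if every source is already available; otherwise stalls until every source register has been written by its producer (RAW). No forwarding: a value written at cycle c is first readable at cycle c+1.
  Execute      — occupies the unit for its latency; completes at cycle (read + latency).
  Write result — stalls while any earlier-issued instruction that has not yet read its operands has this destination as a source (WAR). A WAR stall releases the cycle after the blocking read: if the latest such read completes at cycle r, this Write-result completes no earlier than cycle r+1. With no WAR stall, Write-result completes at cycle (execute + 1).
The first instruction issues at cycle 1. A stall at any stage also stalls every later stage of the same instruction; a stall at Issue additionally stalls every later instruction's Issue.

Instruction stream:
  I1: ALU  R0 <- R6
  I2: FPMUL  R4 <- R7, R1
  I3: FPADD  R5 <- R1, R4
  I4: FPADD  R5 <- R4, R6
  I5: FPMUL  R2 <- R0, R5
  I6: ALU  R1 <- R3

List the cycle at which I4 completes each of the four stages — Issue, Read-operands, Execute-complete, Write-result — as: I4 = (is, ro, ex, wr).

1) issue 1, read 2, done 3, write 4
2) issue 2, read 3, done 8, write 9
3) issue 3, read 10, done 13, write 14  <RAW R4: wait I2 write@9>
4) issue 15, read 16, done 19, write 20  <struct: FPADD busy until I3 writes@14>
5) issue 16, read 21, done 26, write 27  <RAW R5: wait I4 write@20>
6) issue 17, read 18, done 19, write 20

I4 = (15, 16, 19, 20)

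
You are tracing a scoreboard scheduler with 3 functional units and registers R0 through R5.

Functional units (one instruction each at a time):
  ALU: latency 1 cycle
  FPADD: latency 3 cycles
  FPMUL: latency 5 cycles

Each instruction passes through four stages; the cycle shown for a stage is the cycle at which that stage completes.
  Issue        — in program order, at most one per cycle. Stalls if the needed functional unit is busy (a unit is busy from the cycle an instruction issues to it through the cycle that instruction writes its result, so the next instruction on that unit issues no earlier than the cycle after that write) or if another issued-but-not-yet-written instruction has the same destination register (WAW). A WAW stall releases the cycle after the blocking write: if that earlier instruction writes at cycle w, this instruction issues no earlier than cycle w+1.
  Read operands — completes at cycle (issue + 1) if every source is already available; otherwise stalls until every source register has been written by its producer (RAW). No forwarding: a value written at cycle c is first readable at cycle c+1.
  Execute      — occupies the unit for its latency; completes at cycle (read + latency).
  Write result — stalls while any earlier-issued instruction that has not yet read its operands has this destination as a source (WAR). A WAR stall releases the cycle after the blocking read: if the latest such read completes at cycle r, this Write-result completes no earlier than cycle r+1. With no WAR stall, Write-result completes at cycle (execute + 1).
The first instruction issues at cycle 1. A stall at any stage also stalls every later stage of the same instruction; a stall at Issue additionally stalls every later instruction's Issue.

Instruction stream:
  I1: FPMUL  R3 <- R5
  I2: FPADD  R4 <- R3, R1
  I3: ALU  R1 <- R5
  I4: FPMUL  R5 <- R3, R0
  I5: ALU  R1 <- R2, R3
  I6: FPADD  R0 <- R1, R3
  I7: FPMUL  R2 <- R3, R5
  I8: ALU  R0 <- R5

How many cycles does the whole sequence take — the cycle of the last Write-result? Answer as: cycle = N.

I1 -> (1, 2, 7, 8)
I2 -> (2, 9, 12, 13)  // RAW R3: wait I1 write@8
I3 -> (3, 4, 5, 10)  // WAR R1: wait I2 read@9
I4 -> (9, 10, 15, 16)  // struct: FPMUL busy until I1 writes@8
I5 -> (11, 12, 13, 14)  // struct: ALU busy until I3 writes@10
I6 -> (14, 15, 18, 19)  // struct: FPADD busy until I2 writes@13
I7 -> (17, 18, 23, 24)  // struct: FPMUL busy until I4 writes@16
I8 -> (20, 21, 22, 23)  // WAW R0: wait I6 write@19

cycle = 24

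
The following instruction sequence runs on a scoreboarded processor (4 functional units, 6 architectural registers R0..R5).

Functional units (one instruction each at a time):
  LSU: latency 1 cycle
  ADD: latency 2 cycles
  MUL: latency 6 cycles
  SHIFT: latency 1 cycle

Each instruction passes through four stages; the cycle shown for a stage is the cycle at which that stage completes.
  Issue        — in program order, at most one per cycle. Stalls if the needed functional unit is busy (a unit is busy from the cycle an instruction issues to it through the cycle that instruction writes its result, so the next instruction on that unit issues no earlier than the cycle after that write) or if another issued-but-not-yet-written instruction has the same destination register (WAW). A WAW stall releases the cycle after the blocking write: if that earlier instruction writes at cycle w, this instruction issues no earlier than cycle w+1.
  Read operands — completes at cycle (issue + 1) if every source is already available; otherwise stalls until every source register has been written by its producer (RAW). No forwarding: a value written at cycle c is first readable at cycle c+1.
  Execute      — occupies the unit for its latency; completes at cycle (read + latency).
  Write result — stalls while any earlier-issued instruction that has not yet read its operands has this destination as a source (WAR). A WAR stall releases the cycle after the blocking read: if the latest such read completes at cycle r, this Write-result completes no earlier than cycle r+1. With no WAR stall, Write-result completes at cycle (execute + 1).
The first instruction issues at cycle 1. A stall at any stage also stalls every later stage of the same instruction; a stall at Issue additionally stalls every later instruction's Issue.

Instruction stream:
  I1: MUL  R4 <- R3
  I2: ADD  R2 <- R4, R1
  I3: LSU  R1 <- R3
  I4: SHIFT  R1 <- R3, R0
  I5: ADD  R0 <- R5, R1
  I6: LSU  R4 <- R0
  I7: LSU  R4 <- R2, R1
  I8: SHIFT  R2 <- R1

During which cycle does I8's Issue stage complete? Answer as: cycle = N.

cycle = 24

I1 -> (1, 2, 8, 9)
I2 -> (2, 10, 12, 13)  // RAW R4: wait I1 write@9
I3 -> (3, 4, 5, 11)  // WAR R1: wait I2 read@10
I4 -> (12, 13, 14, 15)  // WAW R1: wait I3 write@11
I5 -> (14, 16, 18, 19)  // struct: ADD busy until I2 writes@13, RAW R1: wait I4 write@15
I6 -> (15, 20, 21, 22)  // RAW R0: wait I5 write@19
I7 -> (23, 24, 25, 26)  // struct: LSU busy until I6 writes@22
I8 -> (24, 25, 26, 27)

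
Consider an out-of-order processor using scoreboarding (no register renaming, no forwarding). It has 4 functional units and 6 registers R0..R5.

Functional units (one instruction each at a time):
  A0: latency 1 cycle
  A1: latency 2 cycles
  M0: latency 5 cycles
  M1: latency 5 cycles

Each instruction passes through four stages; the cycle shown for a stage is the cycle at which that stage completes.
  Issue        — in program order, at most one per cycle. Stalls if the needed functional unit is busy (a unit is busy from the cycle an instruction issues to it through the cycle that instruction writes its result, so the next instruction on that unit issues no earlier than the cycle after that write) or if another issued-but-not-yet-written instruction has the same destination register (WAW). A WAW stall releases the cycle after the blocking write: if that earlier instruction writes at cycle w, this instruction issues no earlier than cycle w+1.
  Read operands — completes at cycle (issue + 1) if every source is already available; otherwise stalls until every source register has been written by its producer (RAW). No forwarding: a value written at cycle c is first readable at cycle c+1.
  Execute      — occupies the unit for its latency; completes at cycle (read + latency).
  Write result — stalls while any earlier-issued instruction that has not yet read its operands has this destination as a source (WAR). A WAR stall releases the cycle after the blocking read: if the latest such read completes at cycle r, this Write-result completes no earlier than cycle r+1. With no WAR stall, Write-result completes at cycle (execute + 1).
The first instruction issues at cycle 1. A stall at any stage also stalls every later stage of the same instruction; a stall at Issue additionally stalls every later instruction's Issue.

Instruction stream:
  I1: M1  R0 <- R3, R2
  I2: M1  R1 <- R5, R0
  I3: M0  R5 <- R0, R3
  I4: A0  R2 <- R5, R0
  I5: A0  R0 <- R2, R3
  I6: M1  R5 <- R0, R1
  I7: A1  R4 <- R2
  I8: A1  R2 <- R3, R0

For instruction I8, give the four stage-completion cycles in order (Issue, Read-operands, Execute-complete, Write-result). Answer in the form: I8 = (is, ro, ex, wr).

I8 = (28, 29, 31, 32)

I1: IS=1 RO=2 EX=7 WR=8
I2: IS=9 RO=10 EX=15 WR=16  [struct: M1 busy until I1 writes@8]
I3: IS=10 RO=11 EX=16 WR=17
I4: IS=11 RO=18 EX=19 WR=20  [RAW R5: wait I3 write@17]
I5: IS=21 RO=22 EX=23 WR=24  [struct: A0 busy until I4 writes@20]
I6: IS=22 RO=25 EX=30 WR=31  [RAW R0: wait I5 write@24]
I7: IS=23 RO=24 EX=26 WR=27
I8: IS=28 RO=29 EX=31 WR=32  [struct: A1 busy until I7 writes@27]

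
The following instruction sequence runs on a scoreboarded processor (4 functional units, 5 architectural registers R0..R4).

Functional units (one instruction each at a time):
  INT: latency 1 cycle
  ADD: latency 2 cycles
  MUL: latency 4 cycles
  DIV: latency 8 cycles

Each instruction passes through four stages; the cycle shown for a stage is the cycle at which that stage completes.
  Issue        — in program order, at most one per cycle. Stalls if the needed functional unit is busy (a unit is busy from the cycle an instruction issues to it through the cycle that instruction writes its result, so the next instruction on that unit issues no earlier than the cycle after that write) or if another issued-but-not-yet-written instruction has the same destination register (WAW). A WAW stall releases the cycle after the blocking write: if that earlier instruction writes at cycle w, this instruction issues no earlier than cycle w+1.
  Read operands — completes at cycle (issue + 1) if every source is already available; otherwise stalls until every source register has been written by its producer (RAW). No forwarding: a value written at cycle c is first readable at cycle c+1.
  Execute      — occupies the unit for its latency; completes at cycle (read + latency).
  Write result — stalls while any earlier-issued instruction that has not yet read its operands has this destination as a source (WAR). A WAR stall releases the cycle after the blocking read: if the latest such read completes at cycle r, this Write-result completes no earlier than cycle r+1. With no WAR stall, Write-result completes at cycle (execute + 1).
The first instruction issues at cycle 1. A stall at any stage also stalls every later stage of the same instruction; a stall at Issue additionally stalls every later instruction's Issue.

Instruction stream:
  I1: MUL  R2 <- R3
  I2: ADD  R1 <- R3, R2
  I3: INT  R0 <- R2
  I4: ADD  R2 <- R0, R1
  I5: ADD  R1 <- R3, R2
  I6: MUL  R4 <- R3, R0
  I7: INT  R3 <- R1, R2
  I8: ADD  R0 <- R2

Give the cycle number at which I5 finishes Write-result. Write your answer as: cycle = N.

cycle = 21

t=1  I1 issues→MUL
t=2  I1 reads, I2 issues→ADD
t=3  I3 issues→INT
t=6  I1 exec-done
t=7  I1 writes R2
t=8  I2 reads, I3 reads
t=9  I3 exec-done
t=10  I2 exec-done, I3 writes R0
t=11  I2 writes R1
t=12  I4 issues→ADD
t=13  I4 reads
t=15  I4 exec-done
t=16  I4 writes R2
t=17  I5 issues→ADD
t=18  I5 reads, I6 issues→MUL
t=19  I6 reads, I7 issues→INT
t=20  I5 exec-done
t=21  I5 writes R1
t=22  I7 reads, I8 issues→ADD
t=23  I6 exec-done, I7 exec-done, I8 reads
t=24  I6 writes R4, I7 writes R3
t=25  I8 exec-done
t=26  I8 writes R0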